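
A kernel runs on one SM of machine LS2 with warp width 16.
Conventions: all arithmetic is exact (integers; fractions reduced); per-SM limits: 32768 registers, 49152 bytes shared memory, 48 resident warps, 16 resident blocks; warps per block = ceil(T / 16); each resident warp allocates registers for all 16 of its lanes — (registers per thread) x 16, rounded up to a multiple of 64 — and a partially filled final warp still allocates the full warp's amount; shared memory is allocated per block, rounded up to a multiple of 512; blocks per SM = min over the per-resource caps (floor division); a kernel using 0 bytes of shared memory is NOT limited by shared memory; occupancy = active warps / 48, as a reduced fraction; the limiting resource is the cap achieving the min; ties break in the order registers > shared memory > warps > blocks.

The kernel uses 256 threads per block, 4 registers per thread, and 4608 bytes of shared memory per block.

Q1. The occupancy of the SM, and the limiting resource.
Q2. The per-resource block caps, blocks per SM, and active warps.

Answer: occupancy 1, limited by warps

registers: 32 blocks
shared memory: 10 blocks
warps: 3 blocks
blocks: 16 blocks

Answer: 3 blocks, 48 active warps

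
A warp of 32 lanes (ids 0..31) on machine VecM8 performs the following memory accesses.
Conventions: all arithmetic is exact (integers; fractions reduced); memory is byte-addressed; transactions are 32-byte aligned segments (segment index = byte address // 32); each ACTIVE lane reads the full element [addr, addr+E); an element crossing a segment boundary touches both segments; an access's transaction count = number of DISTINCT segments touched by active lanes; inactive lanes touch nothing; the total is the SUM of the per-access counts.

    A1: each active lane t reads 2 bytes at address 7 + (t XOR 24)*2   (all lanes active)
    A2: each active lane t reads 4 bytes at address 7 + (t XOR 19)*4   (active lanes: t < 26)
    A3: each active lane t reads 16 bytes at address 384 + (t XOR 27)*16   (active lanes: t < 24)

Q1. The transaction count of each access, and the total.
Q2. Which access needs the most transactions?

A1: 3 transactions
A2: 5 transactions
A3: 12 transactions

Answer: 3,5,12; total 20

Answer: A3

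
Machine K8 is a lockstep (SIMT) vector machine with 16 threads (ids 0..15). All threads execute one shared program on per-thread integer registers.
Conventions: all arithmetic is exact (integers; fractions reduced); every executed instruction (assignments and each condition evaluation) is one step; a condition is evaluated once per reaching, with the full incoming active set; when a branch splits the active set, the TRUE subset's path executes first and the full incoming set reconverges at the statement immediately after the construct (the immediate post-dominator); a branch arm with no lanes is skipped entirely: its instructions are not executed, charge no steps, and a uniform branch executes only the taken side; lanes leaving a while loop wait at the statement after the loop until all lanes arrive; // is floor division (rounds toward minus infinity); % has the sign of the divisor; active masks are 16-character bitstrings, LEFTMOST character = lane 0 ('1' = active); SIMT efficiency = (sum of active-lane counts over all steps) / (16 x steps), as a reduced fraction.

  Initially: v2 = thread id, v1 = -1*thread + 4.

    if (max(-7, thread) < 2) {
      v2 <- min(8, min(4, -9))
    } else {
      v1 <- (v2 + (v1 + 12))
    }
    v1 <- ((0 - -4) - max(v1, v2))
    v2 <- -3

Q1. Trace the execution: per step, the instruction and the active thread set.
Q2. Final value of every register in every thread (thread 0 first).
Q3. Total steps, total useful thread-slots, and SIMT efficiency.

step 0: eval (max(-7, thread) < 2)   1111111111111111
step 1: v2 <- min(8, min(4, -9))     1100000000000000
step 2: v1 <- (v2 + (v1 + 12))       0011111111111111
step 3: v1 <- ((0 - -4) - max(v1, v2)) 1111111111111111
step 4: v2 <- -3                     1111111111111111

Answer: 5 steps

v2: -3,-3,-3,-3,-3,-3,-3,-3,-3,-3,-3,-3,-3,-3,-3,-3
v1: 0,1,-12,-12,-12,-12,-12,-12,-12,-12,-12,-12,-12,-12,-12,-12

steps = 5; useful = 64; efficiency = 64/80 = 4/5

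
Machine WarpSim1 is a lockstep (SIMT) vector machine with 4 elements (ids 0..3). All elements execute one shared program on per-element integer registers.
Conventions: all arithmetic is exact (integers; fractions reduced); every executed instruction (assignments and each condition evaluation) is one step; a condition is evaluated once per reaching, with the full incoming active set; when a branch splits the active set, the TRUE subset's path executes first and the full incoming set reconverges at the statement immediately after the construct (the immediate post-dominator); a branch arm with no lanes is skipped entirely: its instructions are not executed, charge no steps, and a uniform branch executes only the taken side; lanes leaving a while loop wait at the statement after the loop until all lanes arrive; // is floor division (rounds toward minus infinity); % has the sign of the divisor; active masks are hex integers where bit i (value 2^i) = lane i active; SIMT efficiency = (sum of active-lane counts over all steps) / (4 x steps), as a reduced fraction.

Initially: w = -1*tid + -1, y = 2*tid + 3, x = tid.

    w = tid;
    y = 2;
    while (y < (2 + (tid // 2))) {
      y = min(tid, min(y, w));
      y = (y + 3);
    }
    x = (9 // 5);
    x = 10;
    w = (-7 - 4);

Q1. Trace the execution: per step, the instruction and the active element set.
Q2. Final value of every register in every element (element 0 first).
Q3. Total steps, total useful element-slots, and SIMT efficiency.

step 0: w <- tid                     0xf
step 1: y <- 2                       0xf
step 2: eval (y < (2 + (tid // 2)))  0xf
step 3: y <- min(tid, min(y, w))     0xc
step 4: y <- (y + 3)                 0xc
step 5: eval (y < (2 + (tid // 2)))  0xc
step 6: x <- (9 // 5)                0xf
step 7: x <- 10                      0xf
step 8: w <- (-7 - 4)                0xf

Answer: 9 steps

w: -11,-11,-11,-11
y: 2,2,5,5
x: 10,10,10,10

steps = 9; useful = 30; efficiency = 30/36 = 5/6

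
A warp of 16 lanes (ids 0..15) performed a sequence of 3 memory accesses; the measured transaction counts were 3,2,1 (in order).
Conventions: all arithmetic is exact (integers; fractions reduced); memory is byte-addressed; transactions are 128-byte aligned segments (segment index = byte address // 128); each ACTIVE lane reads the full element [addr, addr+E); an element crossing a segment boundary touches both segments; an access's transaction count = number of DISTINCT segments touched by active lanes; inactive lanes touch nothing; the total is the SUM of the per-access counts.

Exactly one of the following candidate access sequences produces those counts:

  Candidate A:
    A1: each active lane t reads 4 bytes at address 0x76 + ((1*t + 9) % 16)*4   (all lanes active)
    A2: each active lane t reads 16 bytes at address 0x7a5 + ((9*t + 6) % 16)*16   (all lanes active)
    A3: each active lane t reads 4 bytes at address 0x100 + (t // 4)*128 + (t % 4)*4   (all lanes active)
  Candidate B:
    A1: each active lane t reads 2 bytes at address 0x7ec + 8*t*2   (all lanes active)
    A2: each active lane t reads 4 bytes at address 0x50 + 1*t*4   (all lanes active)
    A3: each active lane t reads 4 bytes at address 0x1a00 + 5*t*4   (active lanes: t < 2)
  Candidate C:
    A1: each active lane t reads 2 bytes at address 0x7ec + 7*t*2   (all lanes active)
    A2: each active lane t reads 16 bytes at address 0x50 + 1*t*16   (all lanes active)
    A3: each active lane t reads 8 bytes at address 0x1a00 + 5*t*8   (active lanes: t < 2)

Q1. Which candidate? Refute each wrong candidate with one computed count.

A: A1 gives 2 transactions, not 3
C: A2 gives 3 transactions, not 2
B: all counts match (3,2,1)

Answer: B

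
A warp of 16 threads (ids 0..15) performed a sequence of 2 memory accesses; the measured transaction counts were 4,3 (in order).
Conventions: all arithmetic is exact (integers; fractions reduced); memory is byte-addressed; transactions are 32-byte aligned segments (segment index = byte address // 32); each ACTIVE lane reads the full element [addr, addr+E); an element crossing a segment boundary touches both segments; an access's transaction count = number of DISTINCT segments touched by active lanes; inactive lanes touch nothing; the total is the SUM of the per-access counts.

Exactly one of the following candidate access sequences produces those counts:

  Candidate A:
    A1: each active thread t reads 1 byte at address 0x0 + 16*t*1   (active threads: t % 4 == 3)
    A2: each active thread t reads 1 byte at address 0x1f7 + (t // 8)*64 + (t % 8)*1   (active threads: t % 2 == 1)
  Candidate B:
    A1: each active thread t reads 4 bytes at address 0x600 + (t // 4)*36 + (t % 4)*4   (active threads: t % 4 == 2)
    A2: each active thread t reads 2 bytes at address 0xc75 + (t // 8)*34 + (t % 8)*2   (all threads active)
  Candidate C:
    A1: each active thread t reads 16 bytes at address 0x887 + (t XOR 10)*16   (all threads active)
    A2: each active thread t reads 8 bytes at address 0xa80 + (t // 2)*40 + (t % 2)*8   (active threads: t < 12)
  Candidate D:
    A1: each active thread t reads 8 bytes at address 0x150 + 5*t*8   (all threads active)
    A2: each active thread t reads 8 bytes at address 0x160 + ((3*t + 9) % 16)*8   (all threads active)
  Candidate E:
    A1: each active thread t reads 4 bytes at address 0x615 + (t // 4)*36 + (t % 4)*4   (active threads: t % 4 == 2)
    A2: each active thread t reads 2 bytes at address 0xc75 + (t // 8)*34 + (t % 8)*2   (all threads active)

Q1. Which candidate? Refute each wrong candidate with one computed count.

A: A2 gives 2 transactions, not 3
C: A1 gives 9 transactions, not 4
D: A1 gives 16 transactions, not 4
E: A1 gives 5 transactions, not 4
B: all counts match (4,3)

Answer: B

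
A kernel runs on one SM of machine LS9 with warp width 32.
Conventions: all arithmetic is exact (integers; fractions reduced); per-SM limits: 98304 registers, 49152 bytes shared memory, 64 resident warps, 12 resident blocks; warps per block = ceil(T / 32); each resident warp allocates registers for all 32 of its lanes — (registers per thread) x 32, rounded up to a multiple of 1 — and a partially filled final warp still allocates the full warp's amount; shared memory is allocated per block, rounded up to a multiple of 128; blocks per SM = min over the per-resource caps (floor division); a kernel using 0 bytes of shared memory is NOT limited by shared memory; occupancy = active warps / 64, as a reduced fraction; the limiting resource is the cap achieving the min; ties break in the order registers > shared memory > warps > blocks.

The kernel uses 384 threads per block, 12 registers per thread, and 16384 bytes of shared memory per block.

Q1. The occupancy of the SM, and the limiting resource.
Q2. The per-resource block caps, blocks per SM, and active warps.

Answer: occupancy 9/16, limited by shared memory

registers: 21 blocks
shared memory: 3 blocks
warps: 5 blocks
blocks: 12 blocks

Answer: 3 blocks, 36 active warps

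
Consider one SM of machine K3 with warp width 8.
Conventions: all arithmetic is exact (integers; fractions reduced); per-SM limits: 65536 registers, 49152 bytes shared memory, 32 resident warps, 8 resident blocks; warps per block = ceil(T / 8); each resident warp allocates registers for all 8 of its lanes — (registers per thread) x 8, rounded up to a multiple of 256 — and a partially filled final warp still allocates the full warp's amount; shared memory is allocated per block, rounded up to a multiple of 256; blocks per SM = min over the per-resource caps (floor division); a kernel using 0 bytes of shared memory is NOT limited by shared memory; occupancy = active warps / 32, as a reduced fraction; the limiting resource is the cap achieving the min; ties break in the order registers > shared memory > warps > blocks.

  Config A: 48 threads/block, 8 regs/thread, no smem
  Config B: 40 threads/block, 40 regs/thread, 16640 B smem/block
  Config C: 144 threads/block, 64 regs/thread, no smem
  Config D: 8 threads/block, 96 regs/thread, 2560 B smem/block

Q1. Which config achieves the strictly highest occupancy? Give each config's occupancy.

occupancies: A 15/16, B 5/16, C 9/16, D 1/4

Answer: A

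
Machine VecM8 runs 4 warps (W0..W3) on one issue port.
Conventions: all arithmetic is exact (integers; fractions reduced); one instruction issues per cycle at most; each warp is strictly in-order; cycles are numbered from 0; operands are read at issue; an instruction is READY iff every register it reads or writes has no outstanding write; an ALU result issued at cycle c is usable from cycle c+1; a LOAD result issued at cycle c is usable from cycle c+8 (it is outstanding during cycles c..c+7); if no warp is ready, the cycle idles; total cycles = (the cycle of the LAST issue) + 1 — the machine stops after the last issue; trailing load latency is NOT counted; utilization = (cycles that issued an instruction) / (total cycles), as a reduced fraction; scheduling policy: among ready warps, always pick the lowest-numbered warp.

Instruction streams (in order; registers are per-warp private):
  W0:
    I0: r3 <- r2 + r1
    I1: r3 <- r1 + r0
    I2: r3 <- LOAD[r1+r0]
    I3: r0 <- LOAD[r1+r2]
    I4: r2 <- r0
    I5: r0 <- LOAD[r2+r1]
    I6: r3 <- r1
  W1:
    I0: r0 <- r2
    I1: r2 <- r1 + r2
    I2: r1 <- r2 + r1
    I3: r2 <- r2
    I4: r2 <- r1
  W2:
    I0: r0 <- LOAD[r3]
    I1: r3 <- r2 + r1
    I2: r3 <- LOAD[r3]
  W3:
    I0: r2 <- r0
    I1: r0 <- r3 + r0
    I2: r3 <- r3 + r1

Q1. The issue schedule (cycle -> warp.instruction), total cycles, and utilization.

cycle 0: W0.I0
cycle 1: W0.I1
cycle 2: W0.I2
cycle 3: W0.I3
cycle 4: W1.I0
cycle 5: W1.I1
cycle 6: W1.I2
cycle 7: W1.I3
cycle 8: W1.I4
cycle 9: W2.I0
cycle 10: W2.I1
cycle 11: W0.I4
cycle 12: W0.I5
cycle 13: W0.I6
cycle 14: W2.I2
cycle 15: W3.I0
cycle 16: W3.I1
cycle 17: W3.I2

Answer: 18 cycles, utilization 1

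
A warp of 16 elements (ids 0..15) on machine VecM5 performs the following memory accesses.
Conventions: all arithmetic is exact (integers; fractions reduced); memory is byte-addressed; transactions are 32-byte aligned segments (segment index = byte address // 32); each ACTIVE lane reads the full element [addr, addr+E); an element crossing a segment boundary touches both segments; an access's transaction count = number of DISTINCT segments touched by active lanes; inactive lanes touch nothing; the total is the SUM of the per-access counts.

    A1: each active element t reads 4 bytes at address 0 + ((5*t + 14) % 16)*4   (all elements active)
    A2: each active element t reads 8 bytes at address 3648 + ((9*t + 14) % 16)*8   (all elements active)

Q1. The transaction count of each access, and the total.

A1: 2 transactions
A2: 4 transactions

Answer: 2,4; total 6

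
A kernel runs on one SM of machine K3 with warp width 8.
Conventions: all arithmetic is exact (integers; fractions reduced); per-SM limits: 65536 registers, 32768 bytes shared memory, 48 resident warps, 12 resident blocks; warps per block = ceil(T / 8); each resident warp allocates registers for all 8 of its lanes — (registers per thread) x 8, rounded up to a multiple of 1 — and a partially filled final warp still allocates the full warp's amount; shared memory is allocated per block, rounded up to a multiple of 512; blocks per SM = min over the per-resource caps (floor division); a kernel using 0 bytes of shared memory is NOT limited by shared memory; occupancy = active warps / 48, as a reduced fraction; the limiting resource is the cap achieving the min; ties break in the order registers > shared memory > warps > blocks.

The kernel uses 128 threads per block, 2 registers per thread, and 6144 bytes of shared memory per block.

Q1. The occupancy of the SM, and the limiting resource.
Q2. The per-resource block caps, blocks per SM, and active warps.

Answer: occupancy 1, limited by warps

registers: 256 blocks
shared memory: 5 blocks
warps: 3 blocks
blocks: 12 blocks

Answer: 3 blocks, 48 active warps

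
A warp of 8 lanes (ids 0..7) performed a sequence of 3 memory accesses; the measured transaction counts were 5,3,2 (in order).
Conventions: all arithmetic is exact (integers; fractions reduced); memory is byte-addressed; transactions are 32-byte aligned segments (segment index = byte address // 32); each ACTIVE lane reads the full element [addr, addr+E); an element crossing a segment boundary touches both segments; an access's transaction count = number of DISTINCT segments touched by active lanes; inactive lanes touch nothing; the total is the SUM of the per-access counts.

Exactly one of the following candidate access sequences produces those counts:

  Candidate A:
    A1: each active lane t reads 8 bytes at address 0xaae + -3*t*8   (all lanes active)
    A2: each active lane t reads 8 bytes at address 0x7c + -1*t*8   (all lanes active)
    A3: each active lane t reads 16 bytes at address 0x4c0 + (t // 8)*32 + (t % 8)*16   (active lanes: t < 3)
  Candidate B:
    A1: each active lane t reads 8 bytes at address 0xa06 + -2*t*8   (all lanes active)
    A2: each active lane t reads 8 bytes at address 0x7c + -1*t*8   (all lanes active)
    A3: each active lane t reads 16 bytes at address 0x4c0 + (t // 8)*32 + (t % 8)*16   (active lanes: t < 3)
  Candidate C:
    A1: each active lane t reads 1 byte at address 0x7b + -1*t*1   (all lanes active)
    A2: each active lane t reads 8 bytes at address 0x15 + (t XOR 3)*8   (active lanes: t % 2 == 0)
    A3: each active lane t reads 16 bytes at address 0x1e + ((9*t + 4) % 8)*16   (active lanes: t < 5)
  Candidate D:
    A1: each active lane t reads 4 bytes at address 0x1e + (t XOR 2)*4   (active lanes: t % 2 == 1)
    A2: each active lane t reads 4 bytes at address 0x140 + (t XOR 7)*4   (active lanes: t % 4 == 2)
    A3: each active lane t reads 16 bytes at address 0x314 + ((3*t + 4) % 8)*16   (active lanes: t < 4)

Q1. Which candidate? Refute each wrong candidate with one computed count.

A: A1 gives 6 transactions, not 5
C: A1 gives 1 transaction, not 5
D: A1 gives 1 transaction, not 5
B: all counts match (5,3,2)

Answer: B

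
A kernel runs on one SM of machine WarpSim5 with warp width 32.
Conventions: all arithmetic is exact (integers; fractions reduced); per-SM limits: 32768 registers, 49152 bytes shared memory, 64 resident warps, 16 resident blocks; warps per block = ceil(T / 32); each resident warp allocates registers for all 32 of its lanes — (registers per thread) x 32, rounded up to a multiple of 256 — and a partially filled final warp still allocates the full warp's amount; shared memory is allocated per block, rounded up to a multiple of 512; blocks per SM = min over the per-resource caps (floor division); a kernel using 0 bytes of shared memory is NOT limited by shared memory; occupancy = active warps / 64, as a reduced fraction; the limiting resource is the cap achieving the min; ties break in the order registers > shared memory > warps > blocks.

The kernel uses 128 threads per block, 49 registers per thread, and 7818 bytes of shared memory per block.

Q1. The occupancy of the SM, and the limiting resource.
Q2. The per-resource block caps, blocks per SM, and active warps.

Answer: occupancy 1/4, limited by registers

registers: 4 blocks
shared memory: 6 blocks
warps: 16 blocks
blocks: 16 blocks

Answer: 4 blocks, 16 active warps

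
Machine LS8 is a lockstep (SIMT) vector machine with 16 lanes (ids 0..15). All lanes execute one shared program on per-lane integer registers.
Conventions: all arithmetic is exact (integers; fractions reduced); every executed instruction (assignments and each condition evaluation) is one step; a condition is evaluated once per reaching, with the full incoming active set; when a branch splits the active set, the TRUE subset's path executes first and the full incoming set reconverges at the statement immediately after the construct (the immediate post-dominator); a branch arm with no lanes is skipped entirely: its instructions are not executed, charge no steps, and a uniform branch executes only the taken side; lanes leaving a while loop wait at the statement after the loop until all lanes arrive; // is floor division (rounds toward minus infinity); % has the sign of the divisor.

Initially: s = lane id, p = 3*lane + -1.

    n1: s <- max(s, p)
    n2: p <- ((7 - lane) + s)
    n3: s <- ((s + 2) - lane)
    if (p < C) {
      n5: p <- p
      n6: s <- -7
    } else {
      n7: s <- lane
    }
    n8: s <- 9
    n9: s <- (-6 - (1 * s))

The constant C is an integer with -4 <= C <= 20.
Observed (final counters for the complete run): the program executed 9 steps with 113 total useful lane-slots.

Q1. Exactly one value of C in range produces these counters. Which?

Answer: C = 8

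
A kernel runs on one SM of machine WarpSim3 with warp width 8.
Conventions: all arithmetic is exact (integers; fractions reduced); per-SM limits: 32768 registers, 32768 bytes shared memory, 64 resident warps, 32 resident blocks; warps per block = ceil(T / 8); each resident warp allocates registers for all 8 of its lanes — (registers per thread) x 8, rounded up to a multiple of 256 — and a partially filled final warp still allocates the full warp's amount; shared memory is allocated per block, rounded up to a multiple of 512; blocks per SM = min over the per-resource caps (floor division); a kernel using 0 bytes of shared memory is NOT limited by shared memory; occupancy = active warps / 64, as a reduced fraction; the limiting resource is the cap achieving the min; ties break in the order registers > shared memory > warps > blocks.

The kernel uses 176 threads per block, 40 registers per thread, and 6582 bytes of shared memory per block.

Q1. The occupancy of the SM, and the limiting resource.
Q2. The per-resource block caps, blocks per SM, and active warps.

Answer: occupancy 11/16, limited by registers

registers: 2 blocks
shared memory: 4 blocks
warps: 2 blocks
blocks: 32 blocks

Answer: 2 blocks, 44 active warps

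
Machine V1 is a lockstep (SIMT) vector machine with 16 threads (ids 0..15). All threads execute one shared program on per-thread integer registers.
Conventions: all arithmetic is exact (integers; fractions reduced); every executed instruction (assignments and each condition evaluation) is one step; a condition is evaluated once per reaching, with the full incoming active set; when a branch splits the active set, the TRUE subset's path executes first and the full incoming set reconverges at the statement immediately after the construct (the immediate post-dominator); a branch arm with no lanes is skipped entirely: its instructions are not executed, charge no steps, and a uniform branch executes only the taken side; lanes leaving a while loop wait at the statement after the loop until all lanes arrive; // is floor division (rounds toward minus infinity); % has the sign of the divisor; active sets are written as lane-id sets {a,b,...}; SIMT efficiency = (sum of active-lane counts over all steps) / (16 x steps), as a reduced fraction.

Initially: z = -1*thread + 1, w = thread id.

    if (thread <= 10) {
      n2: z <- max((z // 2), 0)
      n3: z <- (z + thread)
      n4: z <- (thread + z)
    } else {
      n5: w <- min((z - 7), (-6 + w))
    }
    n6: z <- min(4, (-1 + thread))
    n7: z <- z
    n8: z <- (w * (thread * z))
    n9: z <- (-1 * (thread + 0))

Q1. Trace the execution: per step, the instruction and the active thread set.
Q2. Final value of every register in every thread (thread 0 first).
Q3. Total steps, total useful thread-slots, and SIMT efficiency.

step 0: eval (thread <= 10)          {0,1,2,3,4,5,6,7,8,9,10,11,12,13,14,15}
step 1: z <- max((z // 2), 0)        {0,1,2,3,4,5,6,7,8,9,10}
step 2: z <- (z + thread)            {0,1,2,3,4,5,6,7,8,9,10}
step 3: z <- (thread + z)            {0,1,2,3,4,5,6,7,8,9,10}
step 4: w <- min((z - 7), (-6 + w))  {11,12,13,14,15}
step 5: z <- min(4, (-1 + thread))   {0,1,2,3,4,5,6,7,8,9,10,11,12,13,14,15}
step 6: z <- z                       {0,1,2,3,4,5,6,7,8,9,10,11,12,13,14,15}
step 7: z <- (w * (thread * z))      {0,1,2,3,4,5,6,7,8,9,10,11,12,13,14,15}
step 8: z <- (-1 * (thread + 0))     {0,1,2,3,4,5,6,7,8,9,10,11,12,13,14,15}

Answer: 9 steps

z: 0,-1,-2,-3,-4,-5,-6,-7,-8,-9,-10,-11,-12,-13,-14,-15
w: 0,1,2,3,4,5,6,7,8,9,10,-17,-18,-19,-20,-21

steps = 9; useful = 118; efficiency = 118/144 = 59/72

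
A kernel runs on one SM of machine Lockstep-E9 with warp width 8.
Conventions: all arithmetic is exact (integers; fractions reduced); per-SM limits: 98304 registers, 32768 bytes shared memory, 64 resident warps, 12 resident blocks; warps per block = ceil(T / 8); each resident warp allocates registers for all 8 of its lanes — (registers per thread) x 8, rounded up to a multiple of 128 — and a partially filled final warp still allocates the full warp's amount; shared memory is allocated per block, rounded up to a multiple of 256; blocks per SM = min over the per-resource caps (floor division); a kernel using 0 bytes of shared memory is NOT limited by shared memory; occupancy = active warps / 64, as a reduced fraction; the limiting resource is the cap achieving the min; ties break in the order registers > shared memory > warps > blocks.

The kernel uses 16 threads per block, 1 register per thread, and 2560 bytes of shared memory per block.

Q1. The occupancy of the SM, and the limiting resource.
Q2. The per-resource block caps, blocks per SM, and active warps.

Answer: occupancy 3/8, limited by shared memory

registers: 384 blocks
shared memory: 12 blocks
warps: 32 blocks
blocks: 12 blocks

Answer: 12 blocks, 24 active warps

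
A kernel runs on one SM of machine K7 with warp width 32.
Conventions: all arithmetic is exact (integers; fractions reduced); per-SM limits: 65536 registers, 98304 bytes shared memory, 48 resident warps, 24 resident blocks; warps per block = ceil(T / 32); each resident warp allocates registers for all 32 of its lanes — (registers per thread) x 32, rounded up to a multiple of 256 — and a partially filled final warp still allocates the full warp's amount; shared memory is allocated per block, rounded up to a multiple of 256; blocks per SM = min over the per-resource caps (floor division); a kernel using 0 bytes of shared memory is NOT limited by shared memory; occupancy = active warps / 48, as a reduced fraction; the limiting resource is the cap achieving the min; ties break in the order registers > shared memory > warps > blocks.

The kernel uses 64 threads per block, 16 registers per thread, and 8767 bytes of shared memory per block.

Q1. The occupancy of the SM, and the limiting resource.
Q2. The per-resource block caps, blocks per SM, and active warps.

Answer: occupancy 5/12, limited by shared memory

registers: 64 blocks
shared memory: 10 blocks
warps: 24 blocks
blocks: 24 blocks

Answer: 10 blocks, 20 active warps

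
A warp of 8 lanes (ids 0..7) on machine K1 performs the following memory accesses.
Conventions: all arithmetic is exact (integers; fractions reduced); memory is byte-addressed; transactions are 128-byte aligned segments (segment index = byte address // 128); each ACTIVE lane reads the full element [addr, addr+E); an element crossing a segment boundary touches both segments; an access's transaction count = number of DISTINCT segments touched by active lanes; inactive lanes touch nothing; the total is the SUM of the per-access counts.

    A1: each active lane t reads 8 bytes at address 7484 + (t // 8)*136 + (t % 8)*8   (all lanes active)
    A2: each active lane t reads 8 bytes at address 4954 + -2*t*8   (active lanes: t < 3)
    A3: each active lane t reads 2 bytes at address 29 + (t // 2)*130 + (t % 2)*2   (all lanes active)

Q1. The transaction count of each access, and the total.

A1: 1 transaction
A2: 1 transaction
A3: 4 transactions

Answer: 1,1,4; total 6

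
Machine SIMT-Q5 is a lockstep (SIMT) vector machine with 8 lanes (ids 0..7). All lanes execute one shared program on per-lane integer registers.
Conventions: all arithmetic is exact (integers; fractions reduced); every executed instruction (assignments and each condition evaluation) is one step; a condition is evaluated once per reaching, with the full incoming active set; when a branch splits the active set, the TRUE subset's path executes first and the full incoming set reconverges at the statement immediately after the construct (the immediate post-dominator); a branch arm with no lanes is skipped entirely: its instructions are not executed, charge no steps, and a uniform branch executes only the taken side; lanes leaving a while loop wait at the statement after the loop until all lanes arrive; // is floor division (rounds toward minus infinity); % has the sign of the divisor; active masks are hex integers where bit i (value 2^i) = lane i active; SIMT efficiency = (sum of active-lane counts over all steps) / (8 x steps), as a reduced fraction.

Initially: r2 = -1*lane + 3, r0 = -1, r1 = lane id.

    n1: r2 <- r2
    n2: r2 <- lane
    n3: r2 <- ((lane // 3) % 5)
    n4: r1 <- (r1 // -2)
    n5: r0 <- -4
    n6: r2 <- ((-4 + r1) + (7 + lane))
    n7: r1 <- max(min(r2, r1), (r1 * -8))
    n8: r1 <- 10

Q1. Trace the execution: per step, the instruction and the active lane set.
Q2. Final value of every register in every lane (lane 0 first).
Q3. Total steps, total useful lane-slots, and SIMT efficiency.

step 0: r2 <- r2                     0xff
step 1: r2 <- lane                   0xff
step 2: r2 <- ((lane // 3) % 5)      0xff
step 3: r1 <- (r1 // -2)             0xff
step 4: r0 <- -4                     0xff
step 5: r2 <- ((-4 + r1) + (7 + lane)) 0xff
step 6: r1 <- max(min(r2, r1), (r1 * -8)) 0xff
step 7: r1 <- 10                     0xff

Answer: 8 steps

r2: 3,3,4,4,5,5,6,6
r0: -4,-4,-4,-4,-4,-4,-4,-4
r1: 10,10,10,10,10,10,10,10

steps = 8; useful = 64; efficiency = 64/64 = 1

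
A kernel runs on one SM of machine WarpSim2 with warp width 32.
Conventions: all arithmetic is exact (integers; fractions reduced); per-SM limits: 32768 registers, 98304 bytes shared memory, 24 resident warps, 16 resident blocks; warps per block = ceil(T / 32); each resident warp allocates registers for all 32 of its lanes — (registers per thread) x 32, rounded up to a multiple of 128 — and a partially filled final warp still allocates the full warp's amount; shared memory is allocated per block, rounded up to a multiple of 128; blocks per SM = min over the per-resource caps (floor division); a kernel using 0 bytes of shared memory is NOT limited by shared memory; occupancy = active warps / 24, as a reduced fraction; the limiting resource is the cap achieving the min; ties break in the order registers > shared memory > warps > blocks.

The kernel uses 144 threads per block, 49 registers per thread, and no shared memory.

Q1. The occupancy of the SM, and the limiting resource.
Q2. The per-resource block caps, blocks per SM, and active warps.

Answer: occupancy 5/8, limited by registers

registers: 3 blocks
shared memory: no limit (kernel uses none)
warps: 4 blocks
blocks: 16 blocks

Answer: 3 blocks, 15 active warps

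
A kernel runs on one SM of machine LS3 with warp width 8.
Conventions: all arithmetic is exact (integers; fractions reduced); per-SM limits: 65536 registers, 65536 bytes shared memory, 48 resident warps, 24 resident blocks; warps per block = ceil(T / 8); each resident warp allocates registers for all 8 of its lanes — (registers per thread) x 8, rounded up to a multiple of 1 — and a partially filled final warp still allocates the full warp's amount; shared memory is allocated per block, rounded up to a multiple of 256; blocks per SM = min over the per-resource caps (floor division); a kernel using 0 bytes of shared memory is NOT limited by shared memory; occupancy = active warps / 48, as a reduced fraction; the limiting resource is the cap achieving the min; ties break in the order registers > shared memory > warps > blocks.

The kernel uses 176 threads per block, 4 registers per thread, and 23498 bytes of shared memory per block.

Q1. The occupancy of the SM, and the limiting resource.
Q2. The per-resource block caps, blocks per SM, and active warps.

Answer: occupancy 11/12, limited by shared memory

registers: 93 blocks
shared memory: 2 blocks
warps: 2 blocks
blocks: 24 blocks

Answer: 2 blocks, 44 active warps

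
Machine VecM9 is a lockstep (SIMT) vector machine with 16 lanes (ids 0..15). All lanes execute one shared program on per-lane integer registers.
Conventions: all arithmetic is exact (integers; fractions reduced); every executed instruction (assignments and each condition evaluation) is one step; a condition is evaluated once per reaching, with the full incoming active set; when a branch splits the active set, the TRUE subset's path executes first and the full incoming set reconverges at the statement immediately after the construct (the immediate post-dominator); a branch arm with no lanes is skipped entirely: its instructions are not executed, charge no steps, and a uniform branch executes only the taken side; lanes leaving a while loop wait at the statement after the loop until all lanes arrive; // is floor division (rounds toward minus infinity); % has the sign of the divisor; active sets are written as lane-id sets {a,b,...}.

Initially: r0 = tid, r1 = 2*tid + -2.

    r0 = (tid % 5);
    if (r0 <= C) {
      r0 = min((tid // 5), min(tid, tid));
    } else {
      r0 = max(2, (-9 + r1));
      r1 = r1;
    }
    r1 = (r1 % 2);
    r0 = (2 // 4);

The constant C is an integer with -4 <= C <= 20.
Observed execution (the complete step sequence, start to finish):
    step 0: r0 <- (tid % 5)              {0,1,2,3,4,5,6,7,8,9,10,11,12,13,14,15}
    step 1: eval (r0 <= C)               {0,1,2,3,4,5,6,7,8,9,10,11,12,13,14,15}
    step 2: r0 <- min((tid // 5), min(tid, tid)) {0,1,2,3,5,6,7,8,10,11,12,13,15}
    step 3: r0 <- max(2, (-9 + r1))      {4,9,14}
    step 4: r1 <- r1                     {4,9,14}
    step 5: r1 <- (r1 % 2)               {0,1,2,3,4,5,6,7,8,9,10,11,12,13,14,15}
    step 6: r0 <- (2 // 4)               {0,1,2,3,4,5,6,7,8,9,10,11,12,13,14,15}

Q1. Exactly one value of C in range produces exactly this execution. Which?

Answer: C = 3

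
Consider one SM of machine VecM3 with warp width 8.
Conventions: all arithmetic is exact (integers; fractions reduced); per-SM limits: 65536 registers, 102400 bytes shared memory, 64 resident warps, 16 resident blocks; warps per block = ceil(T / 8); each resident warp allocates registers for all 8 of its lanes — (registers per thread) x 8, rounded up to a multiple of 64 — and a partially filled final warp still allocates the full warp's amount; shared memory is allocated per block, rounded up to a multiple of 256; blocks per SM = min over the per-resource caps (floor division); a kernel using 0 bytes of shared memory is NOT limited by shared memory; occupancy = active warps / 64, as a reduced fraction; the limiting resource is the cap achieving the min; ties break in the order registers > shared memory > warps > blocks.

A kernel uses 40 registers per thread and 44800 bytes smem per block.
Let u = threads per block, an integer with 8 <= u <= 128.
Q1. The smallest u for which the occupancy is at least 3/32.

Answer: u = 17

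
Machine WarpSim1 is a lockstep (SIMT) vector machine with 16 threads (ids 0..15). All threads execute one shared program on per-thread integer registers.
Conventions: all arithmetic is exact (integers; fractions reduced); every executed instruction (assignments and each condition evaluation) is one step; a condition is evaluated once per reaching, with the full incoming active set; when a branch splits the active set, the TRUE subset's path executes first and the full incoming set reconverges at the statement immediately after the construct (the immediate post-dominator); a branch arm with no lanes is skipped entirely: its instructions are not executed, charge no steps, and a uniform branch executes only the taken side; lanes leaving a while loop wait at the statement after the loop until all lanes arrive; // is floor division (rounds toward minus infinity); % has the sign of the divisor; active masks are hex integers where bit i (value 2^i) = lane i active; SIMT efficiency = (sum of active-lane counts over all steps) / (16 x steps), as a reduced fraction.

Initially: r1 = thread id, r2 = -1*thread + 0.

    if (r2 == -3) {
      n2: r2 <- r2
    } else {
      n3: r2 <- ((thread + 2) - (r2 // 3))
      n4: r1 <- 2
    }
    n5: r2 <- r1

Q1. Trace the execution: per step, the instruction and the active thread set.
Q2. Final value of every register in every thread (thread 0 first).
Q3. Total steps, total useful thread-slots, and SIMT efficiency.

step 0: eval (r2 == -3)              0xffff
step 1: r2 <- r2                     0x0008
step 2: r2 <- ((thread + 2) - (r2 // 3)) 0xfff7
step 3: r1 <- 2                      0xfff7
step 4: r2 <- r1                     0xffff

Answer: 5 steps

r1: 2,2,2,3,2,2,2,2,2,2,2,2,2,2,2,2
r2: 2,2,2,3,2,2,2,2,2,2,2,2,2,2,2,2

steps = 5; useful = 63; efficiency = 63/80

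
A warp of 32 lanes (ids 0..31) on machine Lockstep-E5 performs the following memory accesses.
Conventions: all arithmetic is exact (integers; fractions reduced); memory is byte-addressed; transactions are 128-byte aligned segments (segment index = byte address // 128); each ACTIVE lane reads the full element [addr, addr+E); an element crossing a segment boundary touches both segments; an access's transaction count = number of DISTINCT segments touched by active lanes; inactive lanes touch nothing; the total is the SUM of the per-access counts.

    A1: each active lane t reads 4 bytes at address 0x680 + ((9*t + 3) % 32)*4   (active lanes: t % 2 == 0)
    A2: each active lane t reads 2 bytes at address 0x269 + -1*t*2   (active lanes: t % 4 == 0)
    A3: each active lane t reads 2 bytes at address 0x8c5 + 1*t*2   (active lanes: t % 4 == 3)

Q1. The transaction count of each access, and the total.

A1: 1 transaction
A2: 1 transaction
A3: 2 transactions

Answer: 1,1,2; total 4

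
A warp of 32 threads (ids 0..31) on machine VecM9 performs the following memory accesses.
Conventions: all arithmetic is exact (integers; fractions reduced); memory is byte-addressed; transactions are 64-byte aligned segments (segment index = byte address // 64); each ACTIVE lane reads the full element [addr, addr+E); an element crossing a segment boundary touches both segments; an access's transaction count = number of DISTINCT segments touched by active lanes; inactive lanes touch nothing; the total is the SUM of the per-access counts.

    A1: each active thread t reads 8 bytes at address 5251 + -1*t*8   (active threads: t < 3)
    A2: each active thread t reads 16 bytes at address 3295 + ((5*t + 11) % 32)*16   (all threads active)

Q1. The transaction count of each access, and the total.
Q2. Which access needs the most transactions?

A1: 2 transactions
A2: 9 transactions

Answer: 2,9; total 11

Answer: A2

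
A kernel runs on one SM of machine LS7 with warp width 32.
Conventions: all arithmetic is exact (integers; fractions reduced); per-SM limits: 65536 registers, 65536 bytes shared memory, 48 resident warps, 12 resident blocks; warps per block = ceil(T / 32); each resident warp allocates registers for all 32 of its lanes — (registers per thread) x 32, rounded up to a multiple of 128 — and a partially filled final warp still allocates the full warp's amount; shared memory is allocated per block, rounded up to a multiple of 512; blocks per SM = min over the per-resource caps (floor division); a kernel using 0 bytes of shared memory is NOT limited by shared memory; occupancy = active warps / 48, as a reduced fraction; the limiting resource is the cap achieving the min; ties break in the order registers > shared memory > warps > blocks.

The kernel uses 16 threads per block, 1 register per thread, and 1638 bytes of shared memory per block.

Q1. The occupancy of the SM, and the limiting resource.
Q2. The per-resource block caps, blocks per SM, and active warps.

Answer: occupancy 1/4, limited by blocks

registers: 512 blocks
shared memory: 32 blocks
warps: 48 blocks
blocks: 12 blocks

Answer: 12 blocks, 12 active warps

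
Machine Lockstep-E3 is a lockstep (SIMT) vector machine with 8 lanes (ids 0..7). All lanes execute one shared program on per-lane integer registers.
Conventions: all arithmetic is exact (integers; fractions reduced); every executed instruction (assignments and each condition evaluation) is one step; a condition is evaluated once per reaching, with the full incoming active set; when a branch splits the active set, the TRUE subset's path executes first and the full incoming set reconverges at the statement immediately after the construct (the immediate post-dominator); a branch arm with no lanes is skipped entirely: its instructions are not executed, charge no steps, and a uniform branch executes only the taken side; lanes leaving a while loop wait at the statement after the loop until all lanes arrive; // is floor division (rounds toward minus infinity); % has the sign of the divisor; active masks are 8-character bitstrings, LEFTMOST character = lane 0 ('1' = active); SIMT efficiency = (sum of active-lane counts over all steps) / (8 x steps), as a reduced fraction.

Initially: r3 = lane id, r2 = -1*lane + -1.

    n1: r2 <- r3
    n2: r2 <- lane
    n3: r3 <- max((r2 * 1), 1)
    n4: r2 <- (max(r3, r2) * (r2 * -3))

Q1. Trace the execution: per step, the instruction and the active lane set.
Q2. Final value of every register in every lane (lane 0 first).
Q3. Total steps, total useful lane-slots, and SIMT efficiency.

step 0: r2 <- r3                     11111111
step 1: r2 <- lane                   11111111
step 2: r3 <- max((r2 * 1), 1)       11111111
step 3: r2 <- (max(r3, r2) * (r2 * -3)) 11111111

Answer: 4 steps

r3: 1,1,2,3,4,5,6,7
r2: 0,-3,-12,-27,-48,-75,-108,-147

steps = 4; useful = 32; efficiency = 32/32 = 1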